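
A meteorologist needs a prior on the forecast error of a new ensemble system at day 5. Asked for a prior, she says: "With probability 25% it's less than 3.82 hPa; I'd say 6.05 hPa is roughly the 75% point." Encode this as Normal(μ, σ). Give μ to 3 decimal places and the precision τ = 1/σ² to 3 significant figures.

The p-quantile of Normal(μ,σ) is μ + z_p·σ, with z_{0.25} = -0.6745 and z_{0.75} = 0.6745.
Eliminate σ: μ = (z₂·x₁ − z₁·x₂)/(z₂ − z₁) = (0.6745·3.82 − (-0.6745)·6.05)/1.349 = 4.935.
Then σ = (x₂ − x₁)/(z₂ − z₁) = (6.05 − 3.82)/1.349 = 1.653.
Precision τ = 1/σ² = 1/1.653² = 0.366.

μ = 4.935, τ = 0.366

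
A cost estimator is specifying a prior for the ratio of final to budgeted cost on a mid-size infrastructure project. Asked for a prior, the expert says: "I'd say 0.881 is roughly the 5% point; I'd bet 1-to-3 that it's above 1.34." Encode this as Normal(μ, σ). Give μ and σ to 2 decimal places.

μ = 1.21, σ = 0.20

For Normal(μ,σ), the p-quantile is μ + z_p·σ. Here z_{0.05} = -1.645, z_{0.75} = 0.6745.
So 0.881 = μ − 1.645σ and 1.34 = μ + 0.6745σ.
Subtracting: σ = (1.34 − 0.881)/(0.6745 − (-1.645)) = 0.20.
Then μ = 0.881 − (-1.645)·0.20 = 1.21.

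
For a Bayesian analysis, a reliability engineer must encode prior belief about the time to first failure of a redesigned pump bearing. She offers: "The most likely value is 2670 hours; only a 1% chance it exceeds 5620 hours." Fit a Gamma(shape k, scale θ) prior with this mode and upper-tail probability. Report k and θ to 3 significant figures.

Gamma(k,θ) with k>1 has mode (k−1)θ, so θ = 2670/(k−1).
Need P(X < 5620) = 0.99 with θ tied to k this way. Start at k = 2, θ = 2670: P(X<5620) ≈ 0.622.
Too low — raise k to concentrate. Iterating converges to k ≈ 9.78.
Then θ = 2670/(9.78−1) ≈ 304.

k ≈ 9.78, θ ≈ 304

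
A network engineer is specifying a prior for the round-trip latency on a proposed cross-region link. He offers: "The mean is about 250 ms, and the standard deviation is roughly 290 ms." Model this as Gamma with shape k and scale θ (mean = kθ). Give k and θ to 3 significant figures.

For Gamma(k, scale θ): mean = kθ, variance = kθ², so CV = 1/√k.
CV = SD/mean = 290/250 = 1.16, hence k = 1/CV² = 0.743.
Then θ = mean/k = 250/0.743 = 336.

k ≈ 0.743, θ ≈ 336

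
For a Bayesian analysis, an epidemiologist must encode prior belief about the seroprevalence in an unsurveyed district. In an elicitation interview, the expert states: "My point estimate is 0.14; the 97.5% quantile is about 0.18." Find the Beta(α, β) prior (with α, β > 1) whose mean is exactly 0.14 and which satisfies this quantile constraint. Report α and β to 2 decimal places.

α ≈ 44.84, β ≈ 275.44

With mean 0.14 fixed, write α = 0.14s, β = 0.86s where s = α+β.
Need P(θ < 0.18) = 0.975 under Beta(0.14s, 0.86s). Normal approximation: (q−m)/√(m(1−m)/s) ≈ z_{0.975} = 1.96, so s ≈ 0.14·0.86·(1.96)²/(0.18−0.14)² = 289.1.
At s = 289.1: P(θ<0.18) ≈ 0.969. Adjusting to match 0.975 gives s ≈ 320.28.
So α = 0.14·320.28 ≈ 44.84, β = 0.86·320.28 ≈ 275.44.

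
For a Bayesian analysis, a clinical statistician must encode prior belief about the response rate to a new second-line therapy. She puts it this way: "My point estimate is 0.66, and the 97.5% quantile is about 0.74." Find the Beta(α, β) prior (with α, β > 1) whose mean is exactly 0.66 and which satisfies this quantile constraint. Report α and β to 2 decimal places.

With mean 0.66 fixed, write α = 0.66s, β = 0.34s where s = α+β.
Need P(θ < 0.74) = 0.975 under Beta(0.66s, 0.34s). Normal approximation: (q−m)/√(m(1−m)/s) ≈ z_{0.975} = 1.96, so s ≈ 0.66·0.34·(1.96)²/(0.74−0.66)² = 134.7.
At s = 134.7: P(θ<0.74) ≈ 0.979. Adjusting to match 0.975 gives s ≈ 125.39.
So α = 0.66·125.39 ≈ 82.76, β = 0.34·125.39 ≈ 42.63.

α ≈ 82.76, β ≈ 42.63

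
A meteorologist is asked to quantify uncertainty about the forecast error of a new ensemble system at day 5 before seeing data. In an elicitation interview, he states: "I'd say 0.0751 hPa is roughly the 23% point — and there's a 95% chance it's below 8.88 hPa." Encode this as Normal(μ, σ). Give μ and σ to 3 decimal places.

μ = 2.804, σ = 3.694

The p-quantile of Normal(μ,σ) is μ + z_p·σ, with z_{0.23} = -0.7388 and z_{0.95} = 1.645.
Eliminate σ: μ = (z₂·x₁ − z₁·x₂)/(z₂ − z₁) = (1.645·0.0751 − (-0.7388)·8.88)/2.384 = 2.804.
Then σ = (x₂ − x₁)/(z₂ − z₁) = (8.88 − 0.0751)/2.384 = 3.694.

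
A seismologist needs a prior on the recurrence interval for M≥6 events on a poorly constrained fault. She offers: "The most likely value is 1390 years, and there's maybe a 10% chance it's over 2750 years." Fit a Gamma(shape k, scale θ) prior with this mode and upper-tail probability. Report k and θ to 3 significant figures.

k ≈ 5.12, θ ≈ 338

Gamma(k,θ) with k>1 has mode (k−1)θ, so θ = 1390/(k−1).
Need P(X < 2750) = 0.9 with θ tied to k this way. Start at k = 2, θ = 1390: P(X<2750) ≈ 0.588.
Too low — raise k to concentrate. Iterating converges to k ≈ 5.12.
Then θ = 1390/(5.12−1) ≈ 338.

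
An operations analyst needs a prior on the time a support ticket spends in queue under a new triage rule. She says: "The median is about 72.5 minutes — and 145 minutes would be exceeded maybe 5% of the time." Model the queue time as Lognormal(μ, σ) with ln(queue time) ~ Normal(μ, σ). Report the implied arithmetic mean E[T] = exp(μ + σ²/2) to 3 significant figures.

If T ~ Lognormal(μ,σ) then ln T ~ Normal(μ,σ), so the p-quantile of ln T is μ + z_p·σ.
ln(72.5) = 4.284 and ln(145) = 4.977; z_{0.5} = 0, z_{0.95} = 1.645.
σ = (4.977 − 4.284)/(1.645 − (0)) = 0.421.
μ = 4.284 − (0)·0.421 = 4.284.
E[T] = exp(μ + σ²/2) = exp(4.284 + 0.0888) = 79.2 minutes.

E[T] ≈ 79.2 minutes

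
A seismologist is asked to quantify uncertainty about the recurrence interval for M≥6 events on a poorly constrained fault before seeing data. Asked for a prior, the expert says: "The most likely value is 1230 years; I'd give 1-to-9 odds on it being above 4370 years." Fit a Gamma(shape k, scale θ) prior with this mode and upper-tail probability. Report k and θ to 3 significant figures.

k ≈ 2.16, θ ≈ 1060

Gamma(k,θ) with k>1 has mode (k−1)θ, so θ = 1230/(k−1).
Need P(X < 4370) = 0.9 with θ tied to k this way. Start at k = 2, θ = 1230: P(X<4370) ≈ 0.870.
Too low — raise k to concentrate. Iterating converges to k ≈ 2.16.
Then θ = 1230/(2.16−1) ≈ 1060.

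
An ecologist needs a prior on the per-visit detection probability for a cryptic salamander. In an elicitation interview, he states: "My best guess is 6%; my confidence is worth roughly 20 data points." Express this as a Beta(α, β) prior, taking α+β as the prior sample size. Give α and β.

α = 1.2, β = 18.8

Under the effective-sample-size interpretation, Beta(α, β) has prior mean α/(α+β) and prior sample size α+β.
So α+β = 20 and α/(α+β) = 0.06, giving α = 0.06·20 = 1.2 and β = 20 − 1.2 = 18.8.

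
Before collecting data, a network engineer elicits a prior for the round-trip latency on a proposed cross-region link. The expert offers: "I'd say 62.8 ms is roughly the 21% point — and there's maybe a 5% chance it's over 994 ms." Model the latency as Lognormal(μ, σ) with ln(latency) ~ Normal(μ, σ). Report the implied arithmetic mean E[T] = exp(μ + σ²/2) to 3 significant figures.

E[T] ≈ 294 ms

If T ~ Lognormal(μ,σ) then ln T ~ Normal(μ,σ), so the p-quantile of ln T is μ + z_p·σ.
ln(62.8) = 4.14 and ln(994) = 6.902; z_{0.21} = -0.8064, z_{0.95} = 1.645.
σ = (6.902 − 4.14)/(1.645 − (-0.8064)) = 1.127.
μ = 4.14 − (-0.8064)·1.127 = 5.049.
E[T] = exp(μ + σ²/2) = exp(5.049 + 0.6347) = 294 ms.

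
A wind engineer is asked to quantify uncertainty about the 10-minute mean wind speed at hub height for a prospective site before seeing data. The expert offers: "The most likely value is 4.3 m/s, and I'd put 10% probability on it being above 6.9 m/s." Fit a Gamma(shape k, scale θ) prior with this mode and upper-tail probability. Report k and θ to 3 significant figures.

Gamma(k,θ) with k>1 has mode (k−1)θ, so θ = 4.3/(k−1).
Need P(X < 6.9) = 0.9 with θ tied to k this way. Start at k = 2, θ = 4.3: P(X<6.9) ≈ 0.477.
Too low — raise k to concentrate. Iterating converges to k ≈ 9.4.
Then θ = 4.3/(9.4−1) ≈ 0.512.

k ≈ 9.4, θ ≈ 0.512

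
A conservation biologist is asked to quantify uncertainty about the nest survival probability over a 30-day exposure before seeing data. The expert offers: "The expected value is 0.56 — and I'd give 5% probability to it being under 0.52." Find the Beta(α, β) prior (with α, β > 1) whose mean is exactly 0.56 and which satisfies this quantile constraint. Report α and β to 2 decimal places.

With mean 0.56 fixed, write α = 0.56s, β = 0.44s where s = α+β.
Need P(θ < 0.52) = 0.05 under Beta(0.56s, 0.44s). Normal approximation: (q−m)/√(m(1−m)/s) ≈ z_{0.05} = -1.64, so s ≈ 0.56·0.44·(-1.64)²/(0.52−0.56)² = 416.7.
At s = 416.7: P(θ<0.52) ≈ 0.051. Adjusting to match 0.05 gives s ≈ 419.20.
So α = 0.56·419.20 ≈ 234.75, β = 0.44·419.20 ≈ 184.45.

α ≈ 234.75, β ≈ 184.45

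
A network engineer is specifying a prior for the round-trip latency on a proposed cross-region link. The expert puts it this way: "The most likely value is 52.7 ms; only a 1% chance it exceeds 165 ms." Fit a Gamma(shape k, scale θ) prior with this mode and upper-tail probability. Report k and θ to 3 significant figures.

Gamma(k,θ) with k>1 has mode (k−1)θ, so θ = 52.7/(k−1).
Need P(X < 165) = 0.99 with θ tied to k this way. Start at k = 2, θ = 52.7: P(X<165) ≈ 0.820.
Too low — raise k to concentrate. Iterating converges to k ≈ 4.42.
Then θ = 52.7/(4.42−1) ≈ 15.4.

k ≈ 4.42, θ ≈ 15.4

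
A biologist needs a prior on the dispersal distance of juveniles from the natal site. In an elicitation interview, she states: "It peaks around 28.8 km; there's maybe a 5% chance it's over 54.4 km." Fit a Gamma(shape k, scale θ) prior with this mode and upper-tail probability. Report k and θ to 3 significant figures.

Gamma(k,θ) with k>1 has mode (k−1)θ, so θ = 28.8/(k−1).
Need P(X < 54.4) = 0.95 with θ tied to k this way. Start at k = 2, θ = 28.8: P(X<54.4) ≈ 0.563.
Too low — raise k to concentrate. Iterating converges to k ≈ 7.87.
Then θ = 28.8/(7.87−1) ≈ 4.19.

k ≈ 7.87, θ ≈ 4.19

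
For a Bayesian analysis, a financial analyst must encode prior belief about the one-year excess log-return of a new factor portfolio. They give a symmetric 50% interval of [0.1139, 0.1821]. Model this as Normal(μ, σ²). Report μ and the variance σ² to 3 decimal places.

μ = 0.148, σ² = 0.003

A symmetric 50% interval runs μ ± z·σ with z = 0.6745.
Half-width = 0.0341, so σ = 0.0341/0.6745 = 0.0506 and σ² = 0.003.
μ is the interval midpoint, 0.148.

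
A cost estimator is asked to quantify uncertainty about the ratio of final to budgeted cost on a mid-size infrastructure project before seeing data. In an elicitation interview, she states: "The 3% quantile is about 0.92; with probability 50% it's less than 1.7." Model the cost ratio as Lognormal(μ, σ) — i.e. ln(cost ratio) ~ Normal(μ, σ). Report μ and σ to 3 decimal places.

μ ≈ 0.531, σ ≈ 0.326

If T ~ Lognormal(μ,σ) then ln T ~ Normal(μ,σ), so the p-quantile of ln T is μ + z_p·σ.
ln(0.92) = -0.08338 and ln(1.7) = 0.5306; z_{0.03} = -1.881, z_{0.5} = 0.
σ = (0.5306 − -0.08338)/(0 − (-1.881)) = 0.326.
μ = -0.08338 − (-1.881)·0.326 = 0.531.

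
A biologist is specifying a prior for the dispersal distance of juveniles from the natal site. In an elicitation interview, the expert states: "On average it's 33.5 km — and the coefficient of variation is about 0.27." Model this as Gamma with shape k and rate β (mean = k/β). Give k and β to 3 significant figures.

k ≈ 13.7, β ≈ 0.409

For Gamma(k, rate β): mean = k/β, variance = k/β², so CV = 1/√k.
CV = 0.27, hence k = 1/CV² = 13.7.
Then β = k/mean = 13.7/33.5 = 0.409.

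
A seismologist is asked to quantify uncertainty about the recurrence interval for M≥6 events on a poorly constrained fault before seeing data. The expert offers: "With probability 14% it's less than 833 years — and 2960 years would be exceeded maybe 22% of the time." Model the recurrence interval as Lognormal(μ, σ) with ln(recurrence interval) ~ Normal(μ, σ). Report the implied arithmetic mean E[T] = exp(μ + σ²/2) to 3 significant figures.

E[T] ≈ 2210 years

If T ~ Lognormal(μ,σ) then ln T ~ Normal(μ,σ), so the p-quantile of ln T is μ + z_p·σ.
ln(833) = 6.725 and ln(2960) = 7.993; z_{0.14} = -1.08, z_{0.78} = 0.7722.
σ = (7.993 − 6.725)/(0.7722 − (-1.08)) = 0.684.
μ = 6.725 − (-1.08)·0.684 = 7.464.
E[T] = exp(μ + σ²/2) = exp(7.464 + 0.2342) = 2210 years.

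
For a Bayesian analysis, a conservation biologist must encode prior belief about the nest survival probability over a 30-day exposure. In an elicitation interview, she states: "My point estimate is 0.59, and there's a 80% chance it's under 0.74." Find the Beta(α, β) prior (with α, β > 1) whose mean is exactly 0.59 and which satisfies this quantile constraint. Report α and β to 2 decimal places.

α ≈ 4.64, β ≈ 3.23

With mean 0.59 fixed, write α = 0.59s, β = 0.41s where s = α+β.
Need P(θ < 0.74) = 0.8 under Beta(0.59s, 0.41s). Normal approximation: (q−m)/√(m(1−m)/s) ≈ z_{0.8} = 0.842, so s ≈ 0.59·0.41·(0.842)²/(0.74−0.59)² = 7.6.
At s = 7.6: P(θ<0.74) ≈ 0.795. Adjusting to match 0.8 gives s ≈ 7.87.
So α = 0.59·7.87 ≈ 4.64, β = 0.41·7.87 ≈ 3.23.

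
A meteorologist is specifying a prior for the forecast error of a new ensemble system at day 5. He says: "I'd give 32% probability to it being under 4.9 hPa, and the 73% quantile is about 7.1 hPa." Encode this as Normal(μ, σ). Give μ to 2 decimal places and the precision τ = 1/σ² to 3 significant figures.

μ = 5.85, τ = 0.241

For Normal(μ,σ), the p-quantile is μ + z_p·σ. Here z_{0.32} = -0.4677, z_{0.73} = 0.6128.
So 4.9 = μ − 0.4677σ and 7.1 = μ + 0.6128σ.
Subtracting: σ = (7.1 − 4.9)/(0.6128 − (-0.4677)) = 2.04.
Then μ = 4.9 − (-0.4677)·2.04 = 5.85.
Precision τ = 1/σ² = 1/2.036² = 0.241.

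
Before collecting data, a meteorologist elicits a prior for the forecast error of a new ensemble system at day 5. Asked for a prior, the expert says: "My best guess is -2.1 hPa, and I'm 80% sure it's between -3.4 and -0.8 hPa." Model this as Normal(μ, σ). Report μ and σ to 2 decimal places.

A symmetric 80% interval runs μ ± z·σ with z = 1.282.
Half-width = 1.3, so σ = 1.3/1.282 = 1.01.
μ is the stated best guess, -2.10.

μ = -2.10, σ = 1.01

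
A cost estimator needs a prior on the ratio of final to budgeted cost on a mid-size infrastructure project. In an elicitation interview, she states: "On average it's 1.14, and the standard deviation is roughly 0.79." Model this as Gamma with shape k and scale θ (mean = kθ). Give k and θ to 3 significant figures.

For Gamma(k, scale θ): mean = kθ, variance = kθ², so CV = 1/√k.
CV = SD/mean = 0.79/1.14 = 0.693, hence k = 1/CV² = 2.08.
Then θ = mean/k = 1.14/2.08 = 0.547.

k ≈ 2.08, θ ≈ 0.547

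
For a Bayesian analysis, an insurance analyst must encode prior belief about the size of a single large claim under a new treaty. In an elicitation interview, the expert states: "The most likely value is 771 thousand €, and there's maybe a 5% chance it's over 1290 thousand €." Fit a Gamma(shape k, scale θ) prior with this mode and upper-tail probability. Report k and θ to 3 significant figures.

Gamma(k,θ) with k>1 has mode (k−1)θ, so θ = 771/(k−1).
Need P(X < 1290) = 0.95 with θ tied to k this way. Start at k = 2, θ = 771: P(X<1290) ≈ 0.498.
Too low — raise k to concentrate. Iterating converges to k ≈ 11.5.
Then θ = 771/(11.5−1) ≈ 73.1.

k ≈ 11.5, θ ≈ 73.1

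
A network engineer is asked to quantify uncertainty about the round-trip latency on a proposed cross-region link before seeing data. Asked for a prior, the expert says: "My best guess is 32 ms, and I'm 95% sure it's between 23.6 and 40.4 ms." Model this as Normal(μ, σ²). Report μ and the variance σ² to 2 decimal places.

μ = 32.00, σ² = 18.37

A symmetric 95% interval runs μ ± z·σ with z = 1.96.
Half-width = 8.4, so σ = 8.4/1.96 = 4.286 and σ² = 18.37.
μ is the stated best guess, 32.00.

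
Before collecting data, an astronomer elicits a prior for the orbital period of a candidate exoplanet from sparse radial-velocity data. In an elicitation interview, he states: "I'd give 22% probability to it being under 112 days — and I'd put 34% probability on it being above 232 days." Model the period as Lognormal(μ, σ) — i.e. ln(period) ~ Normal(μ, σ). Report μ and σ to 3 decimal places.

μ ≈ 5.193, σ ≈ 0.615

If T ~ Lognormal(μ,σ) then ln T ~ Normal(μ,σ), so the p-quantile of ln T is μ + z_p·σ.
ln(112) = 4.718 and ln(232) = 5.447; z_{0.22} = -0.7722, z_{0.66} = 0.4125.
σ = (5.447 − 4.718)/(0.4125 − (-0.7722)) = 0.615.
μ = 4.718 − (-0.7722)·0.615 = 5.193.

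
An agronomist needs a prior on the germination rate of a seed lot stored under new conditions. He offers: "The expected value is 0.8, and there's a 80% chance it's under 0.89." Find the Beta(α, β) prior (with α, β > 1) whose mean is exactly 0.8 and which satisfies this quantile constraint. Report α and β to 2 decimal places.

α ≈ 11.55, β ≈ 2.89

With mean 0.8 fixed, write α = 0.8s, β = 0.2s where s = α+β.
Need P(θ < 0.89) = 0.8 under Beta(0.8s, 0.2s). Normal approximation: (q−m)/√(m(1−m)/s) ≈ z_{0.8} = 0.842, so s ≈ 0.8·0.2·(0.842)²/(0.89−0.8)² = 14.0.
At s = 14.0: P(θ<0.89) ≈ 0.795. Adjusting to match 0.8 gives s ≈ 14.44.
So α = 0.8·14.44 ≈ 11.55, β = 0.2·14.44 ≈ 2.89.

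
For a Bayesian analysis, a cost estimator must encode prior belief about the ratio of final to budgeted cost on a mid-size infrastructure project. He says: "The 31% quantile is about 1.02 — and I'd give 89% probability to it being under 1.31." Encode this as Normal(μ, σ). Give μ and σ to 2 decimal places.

μ = 1.10, σ = 0.17

For Normal(μ,σ), the p-quantile is μ + z_p·σ. Here z_{0.31} = -0.4959, z_{0.89} = 1.227.
So 1.02 = μ − 0.4959σ and 1.31 = μ + 1.227σ.
Subtracting: σ = (1.31 − 1.02)/(1.227 − (-0.4959)) = 0.17.
Then μ = 1.02 − (-0.4959)·0.17 = 1.10.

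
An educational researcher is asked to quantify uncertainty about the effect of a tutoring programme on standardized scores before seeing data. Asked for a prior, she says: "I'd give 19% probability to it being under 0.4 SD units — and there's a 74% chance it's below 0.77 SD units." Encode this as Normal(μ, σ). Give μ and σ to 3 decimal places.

The p-quantile of Normal(μ,σ) is μ + z_p·σ, with z_{0.19} = -0.8779 and z_{0.74} = 0.6433.
Eliminate σ: μ = (z₂·x₁ − z₁·x₂)/(z₂ − z₁) = (0.6433·0.4 − (-0.8779)·0.77)/1.521 = 0.614.
Then σ = (x₂ − x₁)/(z₂ − z₁) = (0.77 − 0.4)/1.521 = 0.243.

μ = 0.614, σ = 0.243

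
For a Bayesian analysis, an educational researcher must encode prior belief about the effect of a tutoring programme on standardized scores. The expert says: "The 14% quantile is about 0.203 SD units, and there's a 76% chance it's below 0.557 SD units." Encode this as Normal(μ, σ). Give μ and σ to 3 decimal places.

For Normal(μ,σ), the p-quantile is μ + z_p·σ. Here z_{0.14} = -1.08, z_{0.76} = 0.7063.
So 0.203 = μ − 1.08σ and 0.557 = μ + 0.7063σ.
Subtracting: σ = (0.557 − 0.203)/(0.7063 − (-1.08)) = 0.198.
Then μ = 0.203 − (-1.08)·0.198 = 0.417.

μ = 0.417, σ = 0.198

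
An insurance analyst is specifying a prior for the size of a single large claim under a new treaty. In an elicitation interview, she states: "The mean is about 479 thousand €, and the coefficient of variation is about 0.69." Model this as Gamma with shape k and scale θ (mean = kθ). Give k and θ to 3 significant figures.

k ≈ 2.1, θ ≈ 228

For Gamma(k, scale θ): mean = kθ, variance = kθ², so CV = 1/√k.
CV = 0.69, hence k = 1/CV² = 2.1.
Then θ = mean/k = 479/2.1 = 228.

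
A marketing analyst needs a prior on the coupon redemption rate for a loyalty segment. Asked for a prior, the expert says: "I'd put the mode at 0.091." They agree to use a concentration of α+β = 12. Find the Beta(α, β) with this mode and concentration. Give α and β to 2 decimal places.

α = 1.91, β = 10.09

For α,β > 1 the Beta mode is (α−1)/(α+β−2). With α+β = 12, the mode is (α−1)/10.
Set (α−1)/10 = 0.091 → α = 1 + 0.091·10 = 1.91.
β = 12 − α = 10.09.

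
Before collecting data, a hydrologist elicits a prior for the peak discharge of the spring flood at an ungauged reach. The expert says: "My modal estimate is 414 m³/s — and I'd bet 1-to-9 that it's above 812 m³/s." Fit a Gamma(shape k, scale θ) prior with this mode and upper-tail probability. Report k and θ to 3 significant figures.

k ≈ 5.22, θ ≈ 98.1

Gamma(k,θ) with k>1 has mode (k−1)θ, so θ = 414/(k−1).
Need P(X < 812) = 0.9 with θ tied to k this way. Start at k = 2, θ = 414: P(X<812) ≈ 0.583.
Too low — raise k to concentrate. Iterating converges to k ≈ 5.22.
Then θ = 414/(5.22−1) ≈ 98.1.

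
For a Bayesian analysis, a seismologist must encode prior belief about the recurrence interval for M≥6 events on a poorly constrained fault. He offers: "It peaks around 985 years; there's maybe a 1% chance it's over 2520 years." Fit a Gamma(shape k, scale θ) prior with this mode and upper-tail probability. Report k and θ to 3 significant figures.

Gamma(k,θ) with k>1 has mode (k−1)θ, so θ = 985/(k−1).
Need P(X < 2520) = 0.99 with θ tied to k this way. Start at k = 2, θ = 985: P(X<2520) ≈ 0.724.
Too low — raise k to concentrate. Iterating converges to k ≈ 6.29.
Then θ = 985/(6.29−1) ≈ 186.

k ≈ 6.29, θ ≈ 186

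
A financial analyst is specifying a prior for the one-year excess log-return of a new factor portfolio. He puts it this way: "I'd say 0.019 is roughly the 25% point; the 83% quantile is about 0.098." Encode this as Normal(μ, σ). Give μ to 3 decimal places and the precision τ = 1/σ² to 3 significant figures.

The p-quantile of Normal(μ,σ) is μ + z_p·σ, with z_{0.25} = -0.6745 and z_{0.83} = 0.9542.
Eliminate σ: μ = (z₂·x₁ − z₁·x₂)/(z₂ − z₁) = (0.9542·0.019 − (-0.6745)·0.098)/1.629 = 0.052.
Then σ = (x₂ − x₁)/(z₂ − z₁) = (0.098 − 0.019)/1.629 = 0.049.
Precision τ = 1/σ² = 1/0.04851² = 425.

μ = 0.052, τ = 425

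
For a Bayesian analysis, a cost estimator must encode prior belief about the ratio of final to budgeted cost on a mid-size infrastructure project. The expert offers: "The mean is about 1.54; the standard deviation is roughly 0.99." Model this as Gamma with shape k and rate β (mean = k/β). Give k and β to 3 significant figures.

For Gamma(k, rate β): mean = k/β, variance = k/β², so CV = 1/√k.
CV = SD/mean = 0.99/1.54 = 0.6429, hence k = 1/CV² = 2.42.
Then β = k/mean = 2.42/1.54 = 1.57.

k ≈ 2.42, β ≈ 1.57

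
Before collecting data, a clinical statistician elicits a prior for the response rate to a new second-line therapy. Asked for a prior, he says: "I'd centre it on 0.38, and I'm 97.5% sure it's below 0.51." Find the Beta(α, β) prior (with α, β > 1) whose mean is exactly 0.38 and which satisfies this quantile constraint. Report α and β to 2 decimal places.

With mean 0.38 fixed, write α = 0.38s, β = 0.62s where s = α+β.
Need P(θ < 0.51) = 0.975 under Beta(0.38s, 0.62s). Normal approximation: (q−m)/√(m(1−m)/s) ≈ z_{0.975} = 1.96, so s ≈ 0.38·0.62·(1.96)²/(0.51−0.38)² = 53.6.
At s = 53.6: P(θ<0.51) ≈ 0.973. Adjusting to match 0.975 gives s ≈ 55.60.
So α = 0.38·55.60 ≈ 21.13, β = 0.62·55.60 ≈ 34.47.

α ≈ 21.13, β ≈ 34.47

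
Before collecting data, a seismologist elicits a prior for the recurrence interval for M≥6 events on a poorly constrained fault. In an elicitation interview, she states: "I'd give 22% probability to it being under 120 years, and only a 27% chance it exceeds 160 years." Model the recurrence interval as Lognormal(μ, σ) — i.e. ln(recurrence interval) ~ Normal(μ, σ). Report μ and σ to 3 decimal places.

μ ≈ 4.948, σ ≈ 0.208

If T ~ Lognormal(μ,σ) then ln T ~ Normal(μ,σ), so the p-quantile of ln T is μ + z_p·σ.
ln(120) = 4.787 and ln(160) = 5.075; z_{0.22} = -0.7722, z_{0.73} = 0.6128.
σ = (5.075 − 4.787)/(0.6128 − (-0.7722)) = 0.208.
μ = 4.787 − (-0.7722)·0.208 = 4.948.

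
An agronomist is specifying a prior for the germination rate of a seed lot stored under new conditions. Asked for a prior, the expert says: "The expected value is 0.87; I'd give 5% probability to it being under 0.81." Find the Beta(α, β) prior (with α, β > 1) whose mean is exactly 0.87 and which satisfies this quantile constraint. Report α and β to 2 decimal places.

With mean 0.87 fixed, write α = 0.87s, β = 0.13s where s = α+β.
Need P(θ < 0.81) = 0.05 under Beta(0.87s, 0.13s). Normal approximation: (q−m)/√(m(1−m)/s) ≈ z_{0.05} = -1.64, so s ≈ 0.87·0.13·(-1.64)²/(0.81−0.87)² = 85.0.
At s = 85.0: P(θ<0.81) ≈ 0.061. Adjusting to match 0.05 gives s ≈ 96.80.
So α = 0.87·96.80 ≈ 84.22, β = 0.13·96.80 ≈ 12.58.

α ≈ 84.22, β ≈ 12.58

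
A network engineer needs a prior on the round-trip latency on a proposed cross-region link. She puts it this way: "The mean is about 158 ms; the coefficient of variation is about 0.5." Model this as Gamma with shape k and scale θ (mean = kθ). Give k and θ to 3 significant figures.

For Gamma(k, scale θ): mean = kθ, variance = kθ², so CV = 1/√k.
CV = 0.5, hence k = 1/CV² = 4.
Then θ = mean/k = 158/4 = 39.5.

k ≈ 4, θ ≈ 39.5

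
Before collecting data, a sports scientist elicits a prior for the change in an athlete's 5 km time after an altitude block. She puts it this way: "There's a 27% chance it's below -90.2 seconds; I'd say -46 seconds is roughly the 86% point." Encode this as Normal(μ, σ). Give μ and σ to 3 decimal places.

The p-quantile of Normal(μ,σ) is μ + z_p·σ, with z_{0.27} = -0.6128 and z_{0.86} = 1.08.
Eliminate σ: μ = (z₂·x₁ − z₁·x₂)/(z₂ − z₁) = (1.08·-90.2 − (-0.6128)·-46)/1.693 = -74.202.
Then σ = (x₂ − x₁)/(z₂ − z₁) = (-46 − -90.2)/1.693 = 26.105.

μ = -74.202, σ = 26.105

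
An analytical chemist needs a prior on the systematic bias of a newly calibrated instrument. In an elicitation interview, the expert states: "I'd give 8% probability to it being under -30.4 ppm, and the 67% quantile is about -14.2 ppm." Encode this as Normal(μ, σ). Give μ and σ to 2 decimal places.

μ = -18.06, σ = 8.78

For Normal(μ,σ), the p-quantile is μ + z_p·σ. Here z_{0.08} = -1.405, z_{0.67} = 0.4399.
So -30.4 = μ − 1.405σ and -14.2 = μ + 0.4399σ.
Subtracting: σ = (-14.2 − -30.4)/(0.4399 − (-1.405)) = 8.78.
Then μ = -30.4 − (-1.405)·8.78 = -18.06.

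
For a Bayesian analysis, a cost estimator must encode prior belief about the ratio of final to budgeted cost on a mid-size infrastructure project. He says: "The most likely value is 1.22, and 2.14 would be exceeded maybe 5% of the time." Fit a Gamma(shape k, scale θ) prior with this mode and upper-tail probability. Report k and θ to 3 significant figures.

Gamma(k,θ) with k>1 has mode (k−1)θ, so θ = 1.22/(k−1).
Need P(X < 2.14) = 0.95 with θ tied to k this way. Start at k = 2, θ = 1.22: P(X<2.14) ≈ 0.523.
Too low — raise k to concentrate. Iterating converges to k ≈ 9.83.
Then θ = 1.22/(9.83−1) ≈ 0.138.

k ≈ 9.83, θ ≈ 0.138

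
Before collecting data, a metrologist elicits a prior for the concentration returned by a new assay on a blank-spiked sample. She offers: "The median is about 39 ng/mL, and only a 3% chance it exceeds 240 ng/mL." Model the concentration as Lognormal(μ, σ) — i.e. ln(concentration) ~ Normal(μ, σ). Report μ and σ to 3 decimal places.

μ ≈ 3.664, σ ≈ 0.966

If T ~ Lognormal(μ,σ) then ln T ~ Normal(μ,σ), so the p-quantile of ln T is μ + z_p·σ.
ln(39) = 3.664 and ln(240) = 5.481; z_{0.5} = 0, z_{0.97} = 1.881.
σ = (5.481 − 3.664)/(1.881 − (0)) = 0.966.
μ = 3.664 − (0)·0.966 = 3.664.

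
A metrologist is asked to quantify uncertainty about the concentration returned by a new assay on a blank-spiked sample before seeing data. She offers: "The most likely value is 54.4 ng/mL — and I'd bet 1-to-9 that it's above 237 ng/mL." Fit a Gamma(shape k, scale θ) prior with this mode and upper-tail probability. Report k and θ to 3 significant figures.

Gamma(k,θ) with k>1 has mode (k−1)θ, so θ = 54.4/(k−1).
Need P(X < 237) = 0.9 with θ tied to k this way. Start at k = 2, θ = 54.4: P(X<237) ≈ 0.931.
Too high — lower k to spread out. Iterating converges to k ≈ 1.84.
Then θ = 54.4/(1.84−1) ≈ 65.

k ≈ 1.84, θ ≈ 65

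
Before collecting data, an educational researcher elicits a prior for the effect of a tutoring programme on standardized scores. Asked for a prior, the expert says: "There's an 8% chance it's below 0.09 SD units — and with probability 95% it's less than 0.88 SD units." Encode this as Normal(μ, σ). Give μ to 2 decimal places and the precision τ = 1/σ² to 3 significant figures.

The p-quantile of Normal(μ,σ) is μ + z_p·σ, with z_{0.08} = -1.405 and z_{0.95} = 1.645.
Eliminate σ: μ = (z₂·x₁ − z₁·x₂)/(z₂ − z₁) = (1.645·0.09 − (-1.405)·0.88)/3.05 = 0.45.
Then σ = (x₂ − x₁)/(z₂ − z₁) = (0.88 − 0.09)/3.05 = 0.26.
Precision τ = 1/σ² = 1/0.259² = 14.9.

μ = 0.45, τ = 14.9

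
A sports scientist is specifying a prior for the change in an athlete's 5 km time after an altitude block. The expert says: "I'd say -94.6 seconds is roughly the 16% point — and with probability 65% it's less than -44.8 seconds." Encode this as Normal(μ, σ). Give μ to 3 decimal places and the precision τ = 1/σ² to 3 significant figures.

μ = -58.707, τ = 0.000768

The p-quantile of Normal(μ,σ) is μ + z_p·σ, with z_{0.16} = -0.9945 and z_{0.65} = 0.3853.
Eliminate σ: μ = (z₂·x₁ − z₁·x₂)/(z₂ − z₁) = (0.3853·-94.6 − (-0.9945)·-44.8)/1.38 = -58.707.
Then σ = (x₂ − x₁)/(z₂ − z₁) = (-44.8 − -94.6)/1.38 = 36.093.
Precision τ = 1/σ² = 1/36.09² = 0.000768.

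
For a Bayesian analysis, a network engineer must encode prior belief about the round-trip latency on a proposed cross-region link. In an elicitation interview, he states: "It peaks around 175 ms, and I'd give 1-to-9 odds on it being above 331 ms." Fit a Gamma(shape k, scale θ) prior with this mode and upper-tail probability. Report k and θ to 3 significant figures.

Gamma(k,θ) with k>1 has mode (k−1)θ, so θ = 175/(k−1).
Need P(X < 331) = 0.9 with θ tied to k this way. Start at k = 2, θ = 175: P(X<331) ≈ 0.564.
Too low — raise k to concentrate. Iterating converges to k ≈ 5.71.
Then θ = 175/(5.71−1) ≈ 37.2.

k ≈ 5.71, θ ≈ 37.2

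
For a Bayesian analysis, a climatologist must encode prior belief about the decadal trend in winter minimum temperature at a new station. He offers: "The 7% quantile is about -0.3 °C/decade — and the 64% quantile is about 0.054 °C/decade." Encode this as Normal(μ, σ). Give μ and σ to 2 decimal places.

For Normal(μ,σ), the p-quantile is μ + z_p·σ. Here z_{0.07} = -1.476, z_{0.64} = 0.3585.
So -0.3 = μ − 1.476σ and 0.054 = μ + 0.3585σ.
Subtracting: σ = (0.054 − -0.3)/(0.3585 − (-1.476)) = 0.19.
Then μ = -0.3 − (-1.476)·0.19 = -0.02.

μ = -0.02, σ = 0.19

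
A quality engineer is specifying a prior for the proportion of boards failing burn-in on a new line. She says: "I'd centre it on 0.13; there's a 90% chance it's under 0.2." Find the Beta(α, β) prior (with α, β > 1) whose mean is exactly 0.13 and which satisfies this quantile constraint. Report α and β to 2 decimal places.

α ≈ 5.31, β ≈ 35.51

With mean 0.13 fixed, write α = 0.13s, β = 0.87s where s = α+β.
Need P(θ < 0.2) = 0.9 under Beta(0.13s, 0.87s). Normal approximation: (q−m)/√(m(1−m)/s) ≈ z_{0.9} = 1.28, so s ≈ 0.13·0.87·(1.28)²/(0.2−0.13)² = 37.9.
At s = 37.9: P(θ<0.2) ≈ 0.893. Adjusting to match 0.9 gives s ≈ 40.82.
So α = 0.13·40.82 ≈ 5.31, β = 0.87·40.82 ≈ 35.51.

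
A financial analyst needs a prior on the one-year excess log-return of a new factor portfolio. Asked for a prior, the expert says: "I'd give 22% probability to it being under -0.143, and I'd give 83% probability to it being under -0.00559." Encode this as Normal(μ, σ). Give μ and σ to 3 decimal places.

The p-quantile of Normal(μ,σ) is μ + z_p·σ, with z_{0.22} = -0.7722 and z_{0.83} = 0.9542.
Eliminate σ: μ = (z₂·x₁ − z₁·x₂)/(z₂ − z₁) = (0.9542·-0.143 − (-0.7722)·-0.00559)/1.726 = -0.082.
Then σ = (x₂ − x₁)/(z₂ − z₁) = (-0.00559 − -0.143)/1.726 = 0.080.

μ = -0.082, σ = 0.080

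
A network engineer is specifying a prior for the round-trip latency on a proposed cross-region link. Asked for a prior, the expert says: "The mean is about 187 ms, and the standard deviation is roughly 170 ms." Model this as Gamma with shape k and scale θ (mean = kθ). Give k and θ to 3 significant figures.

k ≈ 1.21, θ ≈ 155

For Gamma(k, scale θ): mean = kθ, variance = kθ², so CV = 1/√k.
CV = SD/mean = 170/187 = 0.9091, hence k = 1/CV² = 1.21.
Then θ = mean/k = 187/1.21 = 155.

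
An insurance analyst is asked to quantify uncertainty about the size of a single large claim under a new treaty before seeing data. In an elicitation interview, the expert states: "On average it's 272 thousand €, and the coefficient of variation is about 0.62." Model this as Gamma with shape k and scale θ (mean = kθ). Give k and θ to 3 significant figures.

k ≈ 2.6, θ ≈ 105

For Gamma(k, scale θ): mean = kθ, variance = kθ², so CV = 1/√k.
CV = 0.62, hence k = 1/CV² = 2.6.
Then θ = mean/k = 272/2.6 = 105.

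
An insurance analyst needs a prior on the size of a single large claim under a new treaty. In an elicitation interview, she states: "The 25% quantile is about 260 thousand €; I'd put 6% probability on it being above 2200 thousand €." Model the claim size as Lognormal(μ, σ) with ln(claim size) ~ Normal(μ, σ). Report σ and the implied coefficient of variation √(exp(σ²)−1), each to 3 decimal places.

σ ≈ 0.958, CV ≈ 1.226

If T ~ Lognormal(μ,σ) then ln T ~ Normal(μ,σ), so the p-quantile of ln T is μ + z_p·σ.
ln(260) = 5.561 and ln(2200) = 7.696; z_{0.25} = -0.6745, z_{0.94} = 1.555.
σ = (7.696 − 5.561)/(1.555 − (-0.6745)) = 0.958.
μ = 5.561 − (-0.6745)·0.958 = 6.207.
CV = √(exp(σ²)−1) = √(exp(0.9177)−1) = 1.226.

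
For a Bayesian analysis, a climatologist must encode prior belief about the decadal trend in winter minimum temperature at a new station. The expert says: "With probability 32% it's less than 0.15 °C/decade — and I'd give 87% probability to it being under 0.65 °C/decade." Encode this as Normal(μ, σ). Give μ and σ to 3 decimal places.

μ = 0.297, σ = 0.314

The p-quantile of Normal(μ,σ) is μ + z_p·σ, with z_{0.32} = -0.4677 and z_{0.87} = 1.126.
Eliminate σ: μ = (z₂·x₁ − z₁·x₂)/(z₂ − z₁) = (1.126·0.15 − (-0.4677)·0.65)/1.594 = 0.297.
Then σ = (x₂ − x₁)/(z₂ − z₁) = (0.65 − 0.15)/1.594 = 0.314.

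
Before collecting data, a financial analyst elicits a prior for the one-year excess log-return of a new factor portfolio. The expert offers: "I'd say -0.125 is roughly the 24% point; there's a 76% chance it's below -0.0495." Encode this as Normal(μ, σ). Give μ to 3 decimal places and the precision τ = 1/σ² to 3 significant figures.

The p-quantile of Normal(μ,σ) is μ + z_p·σ, with z_{0.24} = -0.7063 and z_{0.76} = 0.7063.
Eliminate σ: μ = (z₂·x₁ − z₁·x₂)/(z₂ − z₁) = (0.7063·-0.125 − (-0.7063)·-0.0495)/1.413 = -0.087.
Then σ = (x₂ − x₁)/(z₂ − z₁) = (-0.0495 − -0.125)/1.413 = 0.053.
Precision τ = 1/σ² = 1/0.05345² = 350.

μ = -0.087, τ = 350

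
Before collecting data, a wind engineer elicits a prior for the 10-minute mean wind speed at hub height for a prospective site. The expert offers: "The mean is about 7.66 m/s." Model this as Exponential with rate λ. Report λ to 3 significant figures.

Exponential mean = 1/λ, so λ = 1/7.66 = 0.131.

λ ≈ 0.131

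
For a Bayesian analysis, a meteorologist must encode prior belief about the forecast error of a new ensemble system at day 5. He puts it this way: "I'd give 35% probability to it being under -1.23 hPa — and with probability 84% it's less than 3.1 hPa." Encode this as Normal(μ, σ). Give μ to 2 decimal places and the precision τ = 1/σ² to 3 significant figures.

The p-quantile of Normal(μ,σ) is μ + z_p·σ, with z_{0.35} = -0.3853 and z_{0.84} = 0.9945.
Eliminate σ: μ = (z₂·x₁ − z₁·x₂)/(z₂ − z₁) = (0.9945·-1.23 − (-0.3853)·3.1)/1.38 = -0.02.
Then σ = (x₂ − x₁)/(z₂ − z₁) = (3.1 − -1.23)/1.38 = 3.14.
Precision τ = 1/σ² = 1/3.138² = 0.102.

μ = -0.02, τ = 0.102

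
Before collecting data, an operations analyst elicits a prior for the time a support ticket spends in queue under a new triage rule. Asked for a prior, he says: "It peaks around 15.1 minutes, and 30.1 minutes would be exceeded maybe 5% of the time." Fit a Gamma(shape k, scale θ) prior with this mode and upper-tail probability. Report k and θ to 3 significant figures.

k ≈ 6.83, θ ≈ 2.59

Gamma(k,θ) with k>1 has mode (k−1)θ, so θ = 15.1/(k−1).
Need P(X < 30.1) = 0.95 with θ tied to k this way. Start at k = 2, θ = 15.1: P(X<30.1) ≈ 0.592.
Too low — raise k to concentrate. Iterating converges to k ≈ 6.83.
Then θ = 15.1/(6.83−1) ≈ 2.59.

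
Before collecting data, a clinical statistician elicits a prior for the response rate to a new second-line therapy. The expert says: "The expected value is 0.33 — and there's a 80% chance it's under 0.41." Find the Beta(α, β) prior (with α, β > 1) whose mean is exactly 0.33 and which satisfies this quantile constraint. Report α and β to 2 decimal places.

α ≈ 7.80, β ≈ 15.83

With mean 0.33 fixed, write α = 0.33s, β = 0.67s where s = α+β.
Need P(θ < 0.41) = 0.8 under Beta(0.33s, 0.67s). Normal approximation: (q−m)/√(m(1−m)/s) ≈ z_{0.8} = 0.842, so s ≈ 0.33·0.67·(0.842)²/(0.41−0.33)² = 24.5.
At s = 24.5: P(θ<0.41) ≈ 0.804. Adjusting to match 0.8 gives s ≈ 23.63.
So α = 0.33·23.63 ≈ 7.80, β = 0.67·23.63 ≈ 15.83.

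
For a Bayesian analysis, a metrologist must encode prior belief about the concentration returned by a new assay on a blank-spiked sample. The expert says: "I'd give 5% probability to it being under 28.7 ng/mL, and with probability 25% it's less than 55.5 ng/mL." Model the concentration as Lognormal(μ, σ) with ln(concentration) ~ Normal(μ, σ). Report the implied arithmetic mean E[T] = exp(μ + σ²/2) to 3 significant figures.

If T ~ Lognormal(μ,σ) then ln T ~ Normal(μ,σ), so the p-quantile of ln T is μ + z_p·σ.
ln(28.7) = 3.357 and ln(55.5) = 4.016; z_{0.05} = -1.645, z_{0.25} = -0.6745.
σ = (4.016 − 3.357)/(-0.6745 − (-1.645)) = 0.680.
μ = 3.357 − (-1.645)·0.680 = 4.475.
E[T] = exp(μ + σ²/2) = exp(4.475 + 0.2309) = 111 ng/mL.

E[T] ≈ 111 ng/mL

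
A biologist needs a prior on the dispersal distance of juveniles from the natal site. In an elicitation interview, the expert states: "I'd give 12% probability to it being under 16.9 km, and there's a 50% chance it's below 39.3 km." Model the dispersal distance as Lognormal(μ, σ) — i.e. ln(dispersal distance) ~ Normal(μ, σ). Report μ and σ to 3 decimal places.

If T ~ Lognormal(μ,σ) then ln T ~ Normal(μ,σ), so the p-quantile of ln T is μ + z_p·σ.
ln(16.9) = 2.827 and ln(39.3) = 3.671; z_{0.12} = -1.175, z_{0.5} = 0.
σ = (3.671 − 2.827)/(0 − (-1.175)) = 0.718.
μ = 2.827 − (-1.175)·0.718 = 3.671.

μ ≈ 3.671, σ ≈ 0.718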